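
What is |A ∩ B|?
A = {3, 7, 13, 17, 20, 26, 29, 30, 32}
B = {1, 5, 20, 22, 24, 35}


Set A = {3, 7, 13, 17, 20, 26, 29, 30, 32}
Set B = {1, 5, 20, 22, 24, 35}
A ∩ B = {20}
|A ∩ B| = 1

1


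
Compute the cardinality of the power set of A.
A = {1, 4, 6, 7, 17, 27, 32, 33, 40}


Set A = {1, 4, 6, 7, 17, 27, 32, 33, 40}
|A| = 9
The power set P(A) contains all subsets of A.
|P(A)| = 2^|A| = 2^9 = 512

512


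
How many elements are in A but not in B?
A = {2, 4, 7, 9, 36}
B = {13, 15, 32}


Set A = {2, 4, 7, 9, 36}
Set B = {13, 15, 32}
A \ B = {2, 4, 7, 9, 36}
|A \ B| = 5

5


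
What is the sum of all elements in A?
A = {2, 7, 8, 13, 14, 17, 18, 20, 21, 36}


Set A = {2, 7, 8, 13, 14, 17, 18, 20, 21, 36}
Sum = 2 + 7 + 8 + 13 + 14 + 17 + 18 + 20 + 21 + 36 = 156

156


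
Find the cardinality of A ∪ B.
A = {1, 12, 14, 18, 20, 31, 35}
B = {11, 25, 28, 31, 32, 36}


Set A = {1, 12, 14, 18, 20, 31, 35}, |A| = 7
Set B = {11, 25, 28, 31, 32, 36}, |B| = 6
A ∩ B = {31}, |A ∩ B| = 1
|A ∪ B| = |A| + |B| - |A ∩ B| = 7 + 6 - 1 = 12

12


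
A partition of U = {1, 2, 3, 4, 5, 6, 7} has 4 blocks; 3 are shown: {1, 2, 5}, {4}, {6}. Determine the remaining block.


U = {1, 2, 3, 4, 5, 6, 7}
Shown blocks: {1, 2, 5}, {4}, {6}
A partition's blocks are pairwise disjoint and cover U, so the missing block = U \ (union of shown blocks).
Union of shown blocks: {1, 2, 4, 5, 6}
Missing block = U \ (union) = {3, 7}

{3, 7}


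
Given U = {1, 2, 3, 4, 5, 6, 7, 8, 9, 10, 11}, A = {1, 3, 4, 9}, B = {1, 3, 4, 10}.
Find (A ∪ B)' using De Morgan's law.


U = {1, 2, 3, 4, 5, 6, 7, 8, 9, 10, 11}
A = {1, 3, 4, 9}, B = {1, 3, 4, 10}
A ∪ B = {1, 3, 4, 9, 10}
(A ∪ B)' = U \ (A ∪ B) = {2, 5, 6, 7, 8, 11}
Verification via A' ∩ B': A' = {2, 5, 6, 7, 8, 10, 11}, B' = {2, 5, 6, 7, 8, 9, 11}
A' ∩ B' = {2, 5, 6, 7, 8, 11} ✓

{2, 5, 6, 7, 8, 11}


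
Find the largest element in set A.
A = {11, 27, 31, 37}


Set A = {11, 27, 31, 37}
Elements in ascending order: 11, 27, 31, 37
The largest element is 37.

37


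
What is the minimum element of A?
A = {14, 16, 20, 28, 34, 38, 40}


Set A = {14, 16, 20, 28, 34, 38, 40}
Elements in ascending order: 14, 16, 20, 28, 34, 38, 40
The smallest element is 14.

14


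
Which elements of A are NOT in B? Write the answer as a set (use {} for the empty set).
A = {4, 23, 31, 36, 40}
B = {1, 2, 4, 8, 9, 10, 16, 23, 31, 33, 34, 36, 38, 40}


Set A = {4, 23, 31, 36, 40}
Set B = {1, 2, 4, 8, 9, 10, 16, 23, 31, 33, 34, 36, 38, 40}
Check each element of A against B:
4 ∈ B, 23 ∈ B, 31 ∈ B, 36 ∈ B, 40 ∈ B
Elements of A not in B: {}

{}


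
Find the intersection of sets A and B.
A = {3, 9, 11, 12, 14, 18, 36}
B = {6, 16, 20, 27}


Set A = {3, 9, 11, 12, 14, 18, 36}
Set B = {6, 16, 20, 27}
A ∩ B includes only elements in both sets.
Check each element of A against B:
3 ✗, 9 ✗, 11 ✗, 12 ✗, 14 ✗, 18 ✗, 36 ✗
A ∩ B = {}

{}


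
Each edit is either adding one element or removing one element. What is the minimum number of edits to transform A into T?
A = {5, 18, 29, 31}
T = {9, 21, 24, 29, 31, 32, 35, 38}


Set A = {5, 18, 29, 31}
Set T = {9, 21, 24, 29, 31, 32, 35, 38}
Elements to remove from A (in A, not in T): {5, 18} → 2 removals
Elements to add to A (in T, not in A): {9, 21, 24, 32, 35, 38} → 6 additions
Total edits = 2 + 6 = 8

8


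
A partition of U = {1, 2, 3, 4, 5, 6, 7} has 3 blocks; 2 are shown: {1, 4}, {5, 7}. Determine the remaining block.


U = {1, 2, 3, 4, 5, 6, 7}
Shown blocks: {1, 4}, {5, 7}
A partition's blocks are pairwise disjoint and cover U, so the missing block = U \ (union of shown blocks).
Union of shown blocks: {1, 4, 5, 7}
Missing block = U \ (union) = {2, 3, 6}

{2, 3, 6}


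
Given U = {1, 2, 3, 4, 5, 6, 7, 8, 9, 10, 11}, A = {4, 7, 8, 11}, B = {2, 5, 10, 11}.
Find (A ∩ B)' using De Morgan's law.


U = {1, 2, 3, 4, 5, 6, 7, 8, 9, 10, 11}
A = {4, 7, 8, 11}, B = {2, 5, 10, 11}
A ∩ B = {11}
(A ∩ B)' = U \ (A ∩ B) = {1, 2, 3, 4, 5, 6, 7, 8, 9, 10}
Verification via A' ∪ B': A' = {1, 2, 3, 5, 6, 9, 10}, B' = {1, 3, 4, 6, 7, 8, 9}
A' ∪ B' = {1, 2, 3, 4, 5, 6, 7, 8, 9, 10} ✓

{1, 2, 3, 4, 5, 6, 7, 8, 9, 10}


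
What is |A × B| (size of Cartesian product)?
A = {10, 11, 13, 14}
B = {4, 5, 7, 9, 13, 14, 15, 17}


Set A = {10, 11, 13, 14} has 4 elements.
Set B = {4, 5, 7, 9, 13, 14, 15, 17} has 8 elements.
|A × B| = |A| × |B| = 4 × 8 = 32

32


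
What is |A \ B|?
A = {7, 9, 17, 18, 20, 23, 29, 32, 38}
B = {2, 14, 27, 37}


Set A = {7, 9, 17, 18, 20, 23, 29, 32, 38}
Set B = {2, 14, 27, 37}
A \ B = {7, 9, 17, 18, 20, 23, 29, 32, 38}
|A \ B| = 9

9


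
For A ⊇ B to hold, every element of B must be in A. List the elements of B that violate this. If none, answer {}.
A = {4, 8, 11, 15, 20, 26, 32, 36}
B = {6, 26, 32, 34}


Set A = {4, 8, 11, 15, 20, 26, 32, 36}
Set B = {6, 26, 32, 34}
Check each element of B against A:
6 ∉ A (include), 26 ∈ A, 32 ∈ A, 34 ∉ A (include)
Elements of B not in A: {6, 34}

{6, 34}


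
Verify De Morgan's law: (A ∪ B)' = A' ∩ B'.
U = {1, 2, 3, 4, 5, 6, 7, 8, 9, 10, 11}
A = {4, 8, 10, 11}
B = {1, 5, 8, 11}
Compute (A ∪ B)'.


U = {1, 2, 3, 4, 5, 6, 7, 8, 9, 10, 11}
A = {4, 8, 10, 11}, B = {1, 5, 8, 11}
A ∪ B = {1, 4, 5, 8, 10, 11}
(A ∪ B)' = U \ (A ∪ B) = {2, 3, 6, 7, 9}
Verification via A' ∩ B': A' = {1, 2, 3, 5, 6, 7, 9}, B' = {2, 3, 4, 6, 7, 9, 10}
A' ∩ B' = {2, 3, 6, 7, 9} ✓

{2, 3, 6, 7, 9}


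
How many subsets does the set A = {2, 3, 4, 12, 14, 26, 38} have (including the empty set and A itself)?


Set A = {2, 3, 4, 12, 14, 26, 38}
|A| = 7
The power set P(A) contains all subsets of A.
|P(A)| = 2^|A| = 2^7 = 128

128


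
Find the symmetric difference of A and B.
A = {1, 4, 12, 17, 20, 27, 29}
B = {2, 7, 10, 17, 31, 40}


Set A = {1, 4, 12, 17, 20, 27, 29}
Set B = {2, 7, 10, 17, 31, 40}
A △ B = (A \ B) ∪ (B \ A)
Elements in A but not B: {1, 4, 12, 20, 27, 29}
Elements in B but not A: {2, 7, 10, 31, 40}
A △ B = {1, 2, 4, 7, 10, 12, 20, 27, 29, 31, 40}

{1, 2, 4, 7, 10, 12, 20, 27, 29, 31, 40}


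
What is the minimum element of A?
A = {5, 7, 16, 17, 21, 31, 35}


Set A = {5, 7, 16, 17, 21, 31, 35}
Elements in ascending order: 5, 7, 16, 17, 21, 31, 35
The smallest element is 5.

5


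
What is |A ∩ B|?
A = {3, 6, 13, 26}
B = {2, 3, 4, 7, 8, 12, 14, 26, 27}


Set A = {3, 6, 13, 26}
Set B = {2, 3, 4, 7, 8, 12, 14, 26, 27}
A ∩ B = {3, 26}
|A ∩ B| = 2

2


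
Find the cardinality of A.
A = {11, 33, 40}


Set A = {11, 33, 40}
Listing elements: 11, 33, 40
Counting: 3 elements
|A| = 3

3


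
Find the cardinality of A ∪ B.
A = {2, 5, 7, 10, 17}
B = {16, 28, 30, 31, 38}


Set A = {2, 5, 7, 10, 17}, |A| = 5
Set B = {16, 28, 30, 31, 38}, |B| = 5
A ∩ B = {}, |A ∩ B| = 0
|A ∪ B| = |A| + |B| - |A ∩ B| = 5 + 5 - 0 = 10

10


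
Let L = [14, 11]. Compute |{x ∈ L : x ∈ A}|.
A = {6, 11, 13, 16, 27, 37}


Set A = {6, 11, 13, 16, 27, 37}
Candidates: [14, 11]
Check each candidate:
14 ∉ A, 11 ∈ A
Count of candidates in A: 1

1


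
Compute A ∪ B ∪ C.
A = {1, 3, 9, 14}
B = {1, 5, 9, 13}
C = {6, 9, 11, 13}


Set A = {1, 3, 9, 14}
Set B = {1, 5, 9, 13}
Set C = {6, 9, 11, 13}
First, A ∪ B = {1, 3, 5, 9, 13, 14}
Then, (A ∪ B) ∪ C = {1, 3, 5, 6, 9, 11, 13, 14}

{1, 3, 5, 6, 9, 11, 13, 14}


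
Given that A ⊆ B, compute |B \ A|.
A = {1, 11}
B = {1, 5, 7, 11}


Set A = {1, 11}, |A| = 2
Set B = {1, 5, 7, 11}, |B| = 4
Since A ⊆ B: B \ A = {5, 7}
|B| - |A| = 4 - 2 = 2

2


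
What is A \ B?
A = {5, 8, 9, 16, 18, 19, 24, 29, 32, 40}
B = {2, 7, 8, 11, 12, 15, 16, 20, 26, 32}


Set A = {5, 8, 9, 16, 18, 19, 24, 29, 32, 40}
Set B = {2, 7, 8, 11, 12, 15, 16, 20, 26, 32}
A \ B includes elements in A that are not in B.
Check each element of A:
5 (not in B, keep), 8 (in B, remove), 9 (not in B, keep), 16 (in B, remove), 18 (not in B, keep), 19 (not in B, keep), 24 (not in B, keep), 29 (not in B, keep), 32 (in B, remove), 40 (not in B, keep)
A \ B = {5, 9, 18, 19, 24, 29, 40}

{5, 9, 18, 19, 24, 29, 40}


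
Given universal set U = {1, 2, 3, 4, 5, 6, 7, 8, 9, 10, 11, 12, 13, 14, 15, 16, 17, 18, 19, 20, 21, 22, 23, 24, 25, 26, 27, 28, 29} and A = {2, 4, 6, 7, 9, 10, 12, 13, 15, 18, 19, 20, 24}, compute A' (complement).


Universal set U = {1, 2, 3, 4, 5, 6, 7, 8, 9, 10, 11, 12, 13, 14, 15, 16, 17, 18, 19, 20, 21, 22, 23, 24, 25, 26, 27, 28, 29}
Set A = {2, 4, 6, 7, 9, 10, 12, 13, 15, 18, 19, 20, 24}
A' = U \ A = elements in U but not in A
Checking each element of U:
1 (not in A, include), 2 (in A, exclude), 3 (not in A, include), 4 (in A, exclude), 5 (not in A, include), 6 (in A, exclude), 7 (in A, exclude), 8 (not in A, include), 9 (in A, exclude), 10 (in A, exclude), 11 (not in A, include), 12 (in A, exclude), 13 (in A, exclude), 14 (not in A, include), 15 (in A, exclude), 16 (not in A, include), 17 (not in A, include), 18 (in A, exclude), 19 (in A, exclude), 20 (in A, exclude), 21 (not in A, include), 22 (not in A, include), 23 (not in A, include), 24 (in A, exclude), 25 (not in A, include), 26 (not in A, include), 27 (not in A, include), 28 (not in A, include), 29 (not in A, include)
A' = {1, 3, 5, 8, 11, 14, 16, 17, 21, 22, 23, 25, 26, 27, 28, 29}

{1, 3, 5, 8, 11, 14, 16, 17, 21, 22, 23, 25, 26, 27, 28, 29}


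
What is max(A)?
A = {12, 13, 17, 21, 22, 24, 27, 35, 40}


Set A = {12, 13, 17, 21, 22, 24, 27, 35, 40}
Elements in ascending order: 12, 13, 17, 21, 22, 24, 27, 35, 40
The largest element is 40.

40


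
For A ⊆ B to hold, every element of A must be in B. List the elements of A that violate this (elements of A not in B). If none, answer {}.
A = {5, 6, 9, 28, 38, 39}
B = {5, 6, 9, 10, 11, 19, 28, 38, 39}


Set A = {5, 6, 9, 28, 38, 39}
Set B = {5, 6, 9, 10, 11, 19, 28, 38, 39}
Check each element of A against B:
5 ∈ B, 6 ∈ B, 9 ∈ B, 28 ∈ B, 38 ∈ B, 39 ∈ B
Elements of A not in B: {}

{}


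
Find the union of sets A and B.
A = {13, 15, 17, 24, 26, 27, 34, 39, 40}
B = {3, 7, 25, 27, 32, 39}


Set A = {13, 15, 17, 24, 26, 27, 34, 39, 40}
Set B = {3, 7, 25, 27, 32, 39}
A ∪ B includes all elements in either set.
Elements from A: {13, 15, 17, 24, 26, 27, 34, 39, 40}
Elements from B not already included: {3, 7, 25, 32}
A ∪ B = {3, 7, 13, 15, 17, 24, 25, 26, 27, 32, 34, 39, 40}

{3, 7, 13, 15, 17, 24, 25, 26, 27, 32, 34, 39, 40}


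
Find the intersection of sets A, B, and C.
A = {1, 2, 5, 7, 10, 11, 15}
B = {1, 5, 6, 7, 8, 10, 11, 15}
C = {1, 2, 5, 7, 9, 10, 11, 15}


Set A = {1, 2, 5, 7, 10, 11, 15}
Set B = {1, 5, 6, 7, 8, 10, 11, 15}
Set C = {1, 2, 5, 7, 9, 10, 11, 15}
First, A ∩ B = {1, 5, 7, 10, 11, 15}
Then, (A ∩ B) ∩ C = {1, 5, 7, 10, 11, 15}

{1, 5, 7, 10, 11, 15}


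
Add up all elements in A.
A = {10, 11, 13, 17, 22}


Set A = {10, 11, 13, 17, 22}
Sum = 10 + 11 + 13 + 17 + 22 = 73

73


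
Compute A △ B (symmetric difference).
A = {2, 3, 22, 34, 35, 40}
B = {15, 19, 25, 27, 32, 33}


Set A = {2, 3, 22, 34, 35, 40}
Set B = {15, 19, 25, 27, 32, 33}
A △ B = (A \ B) ∪ (B \ A)
Elements in A but not B: {2, 3, 22, 34, 35, 40}
Elements in B but not A: {15, 19, 25, 27, 32, 33}
A △ B = {2, 3, 15, 19, 22, 25, 27, 32, 33, 34, 35, 40}

{2, 3, 15, 19, 22, 25, 27, 32, 33, 34, 35, 40}


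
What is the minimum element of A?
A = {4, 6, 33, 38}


Set A = {4, 6, 33, 38}
Elements in ascending order: 4, 6, 33, 38
The smallest element is 4.

4


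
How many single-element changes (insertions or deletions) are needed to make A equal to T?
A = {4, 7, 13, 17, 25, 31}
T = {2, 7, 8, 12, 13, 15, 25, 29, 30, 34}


Set A = {4, 7, 13, 17, 25, 31}
Set T = {2, 7, 8, 12, 13, 15, 25, 29, 30, 34}
Elements to remove from A (in A, not in T): {4, 17, 31} → 3 removals
Elements to add to A (in T, not in A): {2, 8, 12, 15, 29, 30, 34} → 7 additions
Total edits = 3 + 7 = 10

10


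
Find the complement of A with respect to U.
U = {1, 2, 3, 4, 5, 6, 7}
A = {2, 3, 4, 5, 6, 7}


Universal set U = {1, 2, 3, 4, 5, 6, 7}
Set A = {2, 3, 4, 5, 6, 7}
A' = U \ A = elements in U but not in A
Checking each element of U:
1 (not in A, include), 2 (in A, exclude), 3 (in A, exclude), 4 (in A, exclude), 5 (in A, exclude), 6 (in A, exclude), 7 (in A, exclude)
A' = {1}

{1}


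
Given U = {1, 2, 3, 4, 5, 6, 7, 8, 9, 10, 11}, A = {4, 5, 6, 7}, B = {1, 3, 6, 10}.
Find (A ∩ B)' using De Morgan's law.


U = {1, 2, 3, 4, 5, 6, 7, 8, 9, 10, 11}
A = {4, 5, 6, 7}, B = {1, 3, 6, 10}
A ∩ B = {6}
(A ∩ B)' = U \ (A ∩ B) = {1, 2, 3, 4, 5, 7, 8, 9, 10, 11}
Verification via A' ∪ B': A' = {1, 2, 3, 8, 9, 10, 11}, B' = {2, 4, 5, 7, 8, 9, 11}
A' ∪ B' = {1, 2, 3, 4, 5, 7, 8, 9, 10, 11} ✓

{1, 2, 3, 4, 5, 7, 8, 9, 10, 11}


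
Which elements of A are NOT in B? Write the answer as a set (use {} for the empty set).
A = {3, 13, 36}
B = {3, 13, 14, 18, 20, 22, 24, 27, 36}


Set A = {3, 13, 36}
Set B = {3, 13, 14, 18, 20, 22, 24, 27, 36}
Check each element of A against B:
3 ∈ B, 13 ∈ B, 36 ∈ B
Elements of A not in B: {}

{}


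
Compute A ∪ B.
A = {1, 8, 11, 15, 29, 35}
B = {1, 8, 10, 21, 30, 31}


Set A = {1, 8, 11, 15, 29, 35}
Set B = {1, 8, 10, 21, 30, 31}
A ∪ B includes all elements in either set.
Elements from A: {1, 8, 11, 15, 29, 35}
Elements from B not already included: {10, 21, 30, 31}
A ∪ B = {1, 8, 10, 11, 15, 21, 29, 30, 31, 35}

{1, 8, 10, 11, 15, 21, 29, 30, 31, 35}


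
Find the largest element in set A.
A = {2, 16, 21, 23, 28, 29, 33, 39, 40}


Set A = {2, 16, 21, 23, 28, 29, 33, 39, 40}
Elements in ascending order: 2, 16, 21, 23, 28, 29, 33, 39, 40
The largest element is 40.

40


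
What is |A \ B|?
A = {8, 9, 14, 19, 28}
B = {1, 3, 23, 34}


Set A = {8, 9, 14, 19, 28}
Set B = {1, 3, 23, 34}
A \ B = {8, 9, 14, 19, 28}
|A \ B| = 5

5


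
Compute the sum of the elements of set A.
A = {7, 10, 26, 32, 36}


Set A = {7, 10, 26, 32, 36}
Sum = 7 + 10 + 26 + 32 + 36 = 111

111


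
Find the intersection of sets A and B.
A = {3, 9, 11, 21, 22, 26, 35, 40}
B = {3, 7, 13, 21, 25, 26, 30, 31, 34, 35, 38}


Set A = {3, 9, 11, 21, 22, 26, 35, 40}
Set B = {3, 7, 13, 21, 25, 26, 30, 31, 34, 35, 38}
A ∩ B includes only elements in both sets.
Check each element of A against B:
3 ✓, 9 ✗, 11 ✗, 21 ✓, 22 ✗, 26 ✓, 35 ✓, 40 ✗
A ∩ B = {3, 21, 26, 35}

{3, 21, 26, 35}


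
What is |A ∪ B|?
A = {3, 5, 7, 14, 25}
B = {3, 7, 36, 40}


Set A = {3, 5, 7, 14, 25}, |A| = 5
Set B = {3, 7, 36, 40}, |B| = 4
A ∩ B = {3, 7}, |A ∩ B| = 2
|A ∪ B| = |A| + |B| - |A ∩ B| = 5 + 4 - 2 = 7

7


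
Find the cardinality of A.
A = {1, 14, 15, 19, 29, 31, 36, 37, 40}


Set A = {1, 14, 15, 19, 29, 31, 36, 37, 40}
Listing elements: 1, 14, 15, 19, 29, 31, 36, 37, 40
Counting: 9 elements
|A| = 9

9


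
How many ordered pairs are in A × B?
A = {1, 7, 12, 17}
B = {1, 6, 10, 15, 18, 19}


Set A = {1, 7, 12, 17} has 4 elements.
Set B = {1, 6, 10, 15, 18, 19} has 6 elements.
|A × B| = |A| × |B| = 4 × 6 = 24

24


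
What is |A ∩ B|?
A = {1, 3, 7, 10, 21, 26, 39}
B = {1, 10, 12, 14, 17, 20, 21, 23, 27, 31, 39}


Set A = {1, 3, 7, 10, 21, 26, 39}
Set B = {1, 10, 12, 14, 17, 20, 21, 23, 27, 31, 39}
A ∩ B = {1, 10, 21, 39}
|A ∩ B| = 4

4


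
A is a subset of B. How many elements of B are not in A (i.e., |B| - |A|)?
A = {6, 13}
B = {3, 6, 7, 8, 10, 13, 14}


Set A = {6, 13}, |A| = 2
Set B = {3, 6, 7, 8, 10, 13, 14}, |B| = 7
Since A ⊆ B: B \ A = {3, 7, 8, 10, 14}
|B| - |A| = 7 - 2 = 5

5


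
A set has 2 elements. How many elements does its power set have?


The set has 2 elements.
The power set contains all possible subsets.
|P(A)| = 2^|A| = 2^2 = 4

4


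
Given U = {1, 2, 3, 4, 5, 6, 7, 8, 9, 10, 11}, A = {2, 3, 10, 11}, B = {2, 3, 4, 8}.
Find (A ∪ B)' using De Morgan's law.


U = {1, 2, 3, 4, 5, 6, 7, 8, 9, 10, 11}
A = {2, 3, 10, 11}, B = {2, 3, 4, 8}
A ∪ B = {2, 3, 4, 8, 10, 11}
(A ∪ B)' = U \ (A ∪ B) = {1, 5, 6, 7, 9}
Verification via A' ∩ B': A' = {1, 4, 5, 6, 7, 8, 9}, B' = {1, 5, 6, 7, 9, 10, 11}
A' ∩ B' = {1, 5, 6, 7, 9} ✓

{1, 5, 6, 7, 9}


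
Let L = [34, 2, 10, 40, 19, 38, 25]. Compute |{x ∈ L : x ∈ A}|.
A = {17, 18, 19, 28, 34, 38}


Set A = {17, 18, 19, 28, 34, 38}
Candidates: [34, 2, 10, 40, 19, 38, 25]
Check each candidate:
34 ∈ A, 2 ∉ A, 10 ∉ A, 40 ∉ A, 19 ∈ A, 38 ∈ A, 25 ∉ A
Count of candidates in A: 3

3


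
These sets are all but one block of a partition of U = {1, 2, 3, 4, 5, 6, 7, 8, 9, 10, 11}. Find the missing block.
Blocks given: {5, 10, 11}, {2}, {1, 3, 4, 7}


U = {1, 2, 3, 4, 5, 6, 7, 8, 9, 10, 11}
Shown blocks: {5, 10, 11}, {2}, {1, 3, 4, 7}
A partition's blocks are pairwise disjoint and cover U, so the missing block = U \ (union of shown blocks).
Union of shown blocks: {1, 2, 3, 4, 5, 7, 10, 11}
Missing block = U \ (union) = {6, 8, 9}

{6, 8, 9}


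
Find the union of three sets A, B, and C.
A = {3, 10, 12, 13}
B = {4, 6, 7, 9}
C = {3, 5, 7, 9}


Set A = {3, 10, 12, 13}
Set B = {4, 6, 7, 9}
Set C = {3, 5, 7, 9}
First, A ∪ B = {3, 4, 6, 7, 9, 10, 12, 13}
Then, (A ∪ B) ∪ C = {3, 4, 5, 6, 7, 9, 10, 12, 13}

{3, 4, 5, 6, 7, 9, 10, 12, 13}


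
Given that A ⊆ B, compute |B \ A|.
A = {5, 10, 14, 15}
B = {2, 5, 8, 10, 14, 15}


Set A = {5, 10, 14, 15}, |A| = 4
Set B = {2, 5, 8, 10, 14, 15}, |B| = 6
Since A ⊆ B: B \ A = {2, 8}
|B| - |A| = 6 - 4 = 2

2


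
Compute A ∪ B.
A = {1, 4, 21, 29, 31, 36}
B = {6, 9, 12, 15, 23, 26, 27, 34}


Set A = {1, 4, 21, 29, 31, 36}
Set B = {6, 9, 12, 15, 23, 26, 27, 34}
A ∪ B includes all elements in either set.
Elements from A: {1, 4, 21, 29, 31, 36}
Elements from B not already included: {6, 9, 12, 15, 23, 26, 27, 34}
A ∪ B = {1, 4, 6, 9, 12, 15, 21, 23, 26, 27, 29, 31, 34, 36}

{1, 4, 6, 9, 12, 15, 21, 23, 26, 27, 29, 31, 34, 36}


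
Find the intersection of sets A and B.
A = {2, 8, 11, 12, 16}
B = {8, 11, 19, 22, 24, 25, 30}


Set A = {2, 8, 11, 12, 16}
Set B = {8, 11, 19, 22, 24, 25, 30}
A ∩ B includes only elements in both sets.
Check each element of A against B:
2 ✗, 8 ✓, 11 ✓, 12 ✗, 16 ✗
A ∩ B = {8, 11}

{8, 11}


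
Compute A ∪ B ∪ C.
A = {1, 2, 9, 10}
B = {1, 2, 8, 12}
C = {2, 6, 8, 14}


Set A = {1, 2, 9, 10}
Set B = {1, 2, 8, 12}
Set C = {2, 6, 8, 14}
First, A ∪ B = {1, 2, 8, 9, 10, 12}
Then, (A ∪ B) ∪ C = {1, 2, 6, 8, 9, 10, 12, 14}

{1, 2, 6, 8, 9, 10, 12, 14}


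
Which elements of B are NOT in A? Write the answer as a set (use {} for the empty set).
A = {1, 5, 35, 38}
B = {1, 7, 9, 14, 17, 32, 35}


Set A = {1, 5, 35, 38}
Set B = {1, 7, 9, 14, 17, 32, 35}
Check each element of B against A:
1 ∈ A, 7 ∉ A (include), 9 ∉ A (include), 14 ∉ A (include), 17 ∉ A (include), 32 ∉ A (include), 35 ∈ A
Elements of B not in A: {7, 9, 14, 17, 32}

{7, 9, 14, 17, 32}


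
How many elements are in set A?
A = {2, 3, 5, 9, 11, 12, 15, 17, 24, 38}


Set A = {2, 3, 5, 9, 11, 12, 15, 17, 24, 38}
Listing elements: 2, 3, 5, 9, 11, 12, 15, 17, 24, 38
Counting: 10 elements
|A| = 10

10


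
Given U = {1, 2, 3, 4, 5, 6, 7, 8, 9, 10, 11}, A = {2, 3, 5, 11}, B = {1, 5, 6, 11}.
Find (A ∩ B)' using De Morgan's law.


U = {1, 2, 3, 4, 5, 6, 7, 8, 9, 10, 11}
A = {2, 3, 5, 11}, B = {1, 5, 6, 11}
A ∩ B = {5, 11}
(A ∩ B)' = U \ (A ∩ B) = {1, 2, 3, 4, 6, 7, 8, 9, 10}
Verification via A' ∪ B': A' = {1, 4, 6, 7, 8, 9, 10}, B' = {2, 3, 4, 7, 8, 9, 10}
A' ∪ B' = {1, 2, 3, 4, 6, 7, 8, 9, 10} ✓

{1, 2, 3, 4, 6, 7, 8, 9, 10}


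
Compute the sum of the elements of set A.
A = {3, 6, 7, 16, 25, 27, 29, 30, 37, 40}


Set A = {3, 6, 7, 16, 25, 27, 29, 30, 37, 40}
Sum = 3 + 6 + 7 + 16 + 25 + 27 + 29 + 30 + 37 + 40 = 220

220


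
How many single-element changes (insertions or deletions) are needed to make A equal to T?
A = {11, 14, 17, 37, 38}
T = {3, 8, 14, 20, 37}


Set A = {11, 14, 17, 37, 38}
Set T = {3, 8, 14, 20, 37}
Elements to remove from A (in A, not in T): {11, 17, 38} → 3 removals
Elements to add to A (in T, not in A): {3, 8, 20} → 3 additions
Total edits = 3 + 3 = 6

6


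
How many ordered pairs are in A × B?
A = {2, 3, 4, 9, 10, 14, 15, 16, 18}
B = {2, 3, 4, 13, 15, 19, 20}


Set A = {2, 3, 4, 9, 10, 14, 15, 16, 18} has 9 elements.
Set B = {2, 3, 4, 13, 15, 19, 20} has 7 elements.
|A × B| = |A| × |B| = 9 × 7 = 63

63


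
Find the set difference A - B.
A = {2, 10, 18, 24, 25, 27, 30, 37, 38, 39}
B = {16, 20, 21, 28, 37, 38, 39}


Set A = {2, 10, 18, 24, 25, 27, 30, 37, 38, 39}
Set B = {16, 20, 21, 28, 37, 38, 39}
A \ B includes elements in A that are not in B.
Check each element of A:
2 (not in B, keep), 10 (not in B, keep), 18 (not in B, keep), 24 (not in B, keep), 25 (not in B, keep), 27 (not in B, keep), 30 (not in B, keep), 37 (in B, remove), 38 (in B, remove), 39 (in B, remove)
A \ B = {2, 10, 18, 24, 25, 27, 30}

{2, 10, 18, 24, 25, 27, 30}


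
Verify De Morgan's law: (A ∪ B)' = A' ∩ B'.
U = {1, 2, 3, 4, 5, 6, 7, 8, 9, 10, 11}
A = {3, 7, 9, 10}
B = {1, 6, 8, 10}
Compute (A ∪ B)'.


U = {1, 2, 3, 4, 5, 6, 7, 8, 9, 10, 11}
A = {3, 7, 9, 10}, B = {1, 6, 8, 10}
A ∪ B = {1, 3, 6, 7, 8, 9, 10}
(A ∪ B)' = U \ (A ∪ B) = {2, 4, 5, 11}
Verification via A' ∩ B': A' = {1, 2, 4, 5, 6, 8, 11}, B' = {2, 3, 4, 5, 7, 9, 11}
A' ∩ B' = {2, 4, 5, 11} ✓

{2, 4, 5, 11}


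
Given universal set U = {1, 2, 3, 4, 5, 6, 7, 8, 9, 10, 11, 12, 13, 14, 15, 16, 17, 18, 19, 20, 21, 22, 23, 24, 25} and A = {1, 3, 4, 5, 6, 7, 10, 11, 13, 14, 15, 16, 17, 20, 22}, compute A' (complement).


Universal set U = {1, 2, 3, 4, 5, 6, 7, 8, 9, 10, 11, 12, 13, 14, 15, 16, 17, 18, 19, 20, 21, 22, 23, 24, 25}
Set A = {1, 3, 4, 5, 6, 7, 10, 11, 13, 14, 15, 16, 17, 20, 22}
A' = U \ A = elements in U but not in A
Checking each element of U:
1 (in A, exclude), 2 (not in A, include), 3 (in A, exclude), 4 (in A, exclude), 5 (in A, exclude), 6 (in A, exclude), 7 (in A, exclude), 8 (not in A, include), 9 (not in A, include), 10 (in A, exclude), 11 (in A, exclude), 12 (not in A, include), 13 (in A, exclude), 14 (in A, exclude), 15 (in A, exclude), 16 (in A, exclude), 17 (in A, exclude), 18 (not in A, include), 19 (not in A, include), 20 (in A, exclude), 21 (not in A, include), 22 (in A, exclude), 23 (not in A, include), 24 (not in A, include), 25 (not in A, include)
A' = {2, 8, 9, 12, 18, 19, 21, 23, 24, 25}

{2, 8, 9, 12, 18, 19, 21, 23, 24, 25}


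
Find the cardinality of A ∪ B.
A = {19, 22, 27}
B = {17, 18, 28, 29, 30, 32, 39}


Set A = {19, 22, 27}, |A| = 3
Set B = {17, 18, 28, 29, 30, 32, 39}, |B| = 7
A ∩ B = {}, |A ∩ B| = 0
|A ∪ B| = |A| + |B| - |A ∩ B| = 3 + 7 - 0 = 10

10


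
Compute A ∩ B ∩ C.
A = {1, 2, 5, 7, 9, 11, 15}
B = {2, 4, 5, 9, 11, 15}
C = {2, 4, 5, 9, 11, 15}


Set A = {1, 2, 5, 7, 9, 11, 15}
Set B = {2, 4, 5, 9, 11, 15}
Set C = {2, 4, 5, 9, 11, 15}
First, A ∩ B = {2, 5, 9, 11, 15}
Then, (A ∩ B) ∩ C = {2, 5, 9, 11, 15}

{2, 5, 9, 11, 15}


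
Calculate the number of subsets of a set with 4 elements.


The set has 4 elements.
The power set contains all possible subsets.
|P(A)| = 2^|A| = 2^4 = 16

16


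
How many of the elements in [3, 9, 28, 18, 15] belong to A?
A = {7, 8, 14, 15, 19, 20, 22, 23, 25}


Set A = {7, 8, 14, 15, 19, 20, 22, 23, 25}
Candidates: [3, 9, 28, 18, 15]
Check each candidate:
3 ∉ A, 9 ∉ A, 28 ∉ A, 18 ∉ A, 15 ∈ A
Count of candidates in A: 1

1


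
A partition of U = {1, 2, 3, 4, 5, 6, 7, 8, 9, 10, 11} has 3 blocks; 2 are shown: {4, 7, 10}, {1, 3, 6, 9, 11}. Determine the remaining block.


U = {1, 2, 3, 4, 5, 6, 7, 8, 9, 10, 11}
Shown blocks: {4, 7, 10}, {1, 3, 6, 9, 11}
A partition's blocks are pairwise disjoint and cover U, so the missing block = U \ (union of shown blocks).
Union of shown blocks: {1, 3, 4, 6, 7, 9, 10, 11}
Missing block = U \ (union) = {2, 5, 8}

{2, 5, 8}


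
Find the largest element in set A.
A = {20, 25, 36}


Set A = {20, 25, 36}
Elements in ascending order: 20, 25, 36
The largest element is 36.

36


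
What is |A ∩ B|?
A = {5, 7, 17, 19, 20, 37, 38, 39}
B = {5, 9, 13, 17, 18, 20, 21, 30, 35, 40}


Set A = {5, 7, 17, 19, 20, 37, 38, 39}
Set B = {5, 9, 13, 17, 18, 20, 21, 30, 35, 40}
A ∩ B = {5, 17, 20}
|A ∩ B| = 3

3


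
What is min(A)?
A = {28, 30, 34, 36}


Set A = {28, 30, 34, 36}
Elements in ascending order: 28, 30, 34, 36
The smallest element is 28.

28


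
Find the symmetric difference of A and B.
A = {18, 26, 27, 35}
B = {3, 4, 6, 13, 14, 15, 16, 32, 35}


Set A = {18, 26, 27, 35}
Set B = {3, 4, 6, 13, 14, 15, 16, 32, 35}
A △ B = (A \ B) ∪ (B \ A)
Elements in A but not B: {18, 26, 27}
Elements in B but not A: {3, 4, 6, 13, 14, 15, 16, 32}
A △ B = {3, 4, 6, 13, 14, 15, 16, 18, 26, 27, 32}

{3, 4, 6, 13, 14, 15, 16, 18, 26, 27, 32}


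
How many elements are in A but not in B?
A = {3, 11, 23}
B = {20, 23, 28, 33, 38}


Set A = {3, 11, 23}
Set B = {20, 23, 28, 33, 38}
A \ B = {3, 11}
|A \ B| = 2

2


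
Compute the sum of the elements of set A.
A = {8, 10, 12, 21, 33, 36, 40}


Set A = {8, 10, 12, 21, 33, 36, 40}
Sum = 8 + 10 + 12 + 21 + 33 + 36 + 40 = 160

160


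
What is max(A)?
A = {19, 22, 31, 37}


Set A = {19, 22, 31, 37}
Elements in ascending order: 19, 22, 31, 37
The largest element is 37.

37


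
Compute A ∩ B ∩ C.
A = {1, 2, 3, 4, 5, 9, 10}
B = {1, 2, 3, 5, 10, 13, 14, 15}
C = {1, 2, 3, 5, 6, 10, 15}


Set A = {1, 2, 3, 4, 5, 9, 10}
Set B = {1, 2, 3, 5, 10, 13, 14, 15}
Set C = {1, 2, 3, 5, 6, 10, 15}
First, A ∩ B = {1, 2, 3, 5, 10}
Then, (A ∩ B) ∩ C = {1, 2, 3, 5, 10}

{1, 2, 3, 5, 10}


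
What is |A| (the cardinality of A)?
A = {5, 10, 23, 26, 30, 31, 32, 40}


Set A = {5, 10, 23, 26, 30, 31, 32, 40}
Listing elements: 5, 10, 23, 26, 30, 31, 32, 40
Counting: 8 elements
|A| = 8

8


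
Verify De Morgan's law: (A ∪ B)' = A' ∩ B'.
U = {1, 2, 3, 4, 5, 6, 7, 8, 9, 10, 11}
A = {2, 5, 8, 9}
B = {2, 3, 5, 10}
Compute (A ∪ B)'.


U = {1, 2, 3, 4, 5, 6, 7, 8, 9, 10, 11}
A = {2, 5, 8, 9}, B = {2, 3, 5, 10}
A ∪ B = {2, 3, 5, 8, 9, 10}
(A ∪ B)' = U \ (A ∪ B) = {1, 4, 6, 7, 11}
Verification via A' ∩ B': A' = {1, 3, 4, 6, 7, 10, 11}, B' = {1, 4, 6, 7, 8, 9, 11}
A' ∩ B' = {1, 4, 6, 7, 11} ✓

{1, 4, 6, 7, 11}


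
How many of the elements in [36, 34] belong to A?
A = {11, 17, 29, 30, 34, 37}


Set A = {11, 17, 29, 30, 34, 37}
Candidates: [36, 34]
Check each candidate:
36 ∉ A, 34 ∈ A
Count of candidates in A: 1

1


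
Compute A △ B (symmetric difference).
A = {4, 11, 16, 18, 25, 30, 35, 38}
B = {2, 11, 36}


Set A = {4, 11, 16, 18, 25, 30, 35, 38}
Set B = {2, 11, 36}
A △ B = (A \ B) ∪ (B \ A)
Elements in A but not B: {4, 16, 18, 25, 30, 35, 38}
Elements in B but not A: {2, 36}
A △ B = {2, 4, 16, 18, 25, 30, 35, 36, 38}

{2, 4, 16, 18, 25, 30, 35, 36, 38}


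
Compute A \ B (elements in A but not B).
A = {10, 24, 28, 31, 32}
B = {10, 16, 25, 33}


Set A = {10, 24, 28, 31, 32}
Set B = {10, 16, 25, 33}
A \ B includes elements in A that are not in B.
Check each element of A:
10 (in B, remove), 24 (not in B, keep), 28 (not in B, keep), 31 (not in B, keep), 32 (not in B, keep)
A \ B = {24, 28, 31, 32}

{24, 28, 31, 32}


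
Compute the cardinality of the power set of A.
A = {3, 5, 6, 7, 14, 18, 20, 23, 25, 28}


Set A = {3, 5, 6, 7, 14, 18, 20, 23, 25, 28}
|A| = 10
The power set P(A) contains all subsets of A.
|P(A)| = 2^|A| = 2^10 = 1024

1024


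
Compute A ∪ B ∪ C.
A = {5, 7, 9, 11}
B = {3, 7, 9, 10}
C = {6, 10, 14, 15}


Set A = {5, 7, 9, 11}
Set B = {3, 7, 9, 10}
Set C = {6, 10, 14, 15}
First, A ∪ B = {3, 5, 7, 9, 10, 11}
Then, (A ∪ B) ∪ C = {3, 5, 6, 7, 9, 10, 11, 14, 15}

{3, 5, 6, 7, 9, 10, 11, 14, 15}


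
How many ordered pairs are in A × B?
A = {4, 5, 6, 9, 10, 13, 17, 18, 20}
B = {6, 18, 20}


Set A = {4, 5, 6, 9, 10, 13, 17, 18, 20} has 9 elements.
Set B = {6, 18, 20} has 3 elements.
|A × B| = |A| × |B| = 9 × 3 = 27

27


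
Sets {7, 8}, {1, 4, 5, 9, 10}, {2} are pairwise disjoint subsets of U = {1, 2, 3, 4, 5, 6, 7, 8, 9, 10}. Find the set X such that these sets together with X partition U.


U = {1, 2, 3, 4, 5, 6, 7, 8, 9, 10}
Shown blocks: {7, 8}, {1, 4, 5, 9, 10}, {2}
A partition's blocks are pairwise disjoint and cover U, so the missing block = U \ (union of shown blocks).
Union of shown blocks: {1, 2, 4, 5, 7, 8, 9, 10}
Missing block = U \ (union) = {3, 6}

{3, 6}


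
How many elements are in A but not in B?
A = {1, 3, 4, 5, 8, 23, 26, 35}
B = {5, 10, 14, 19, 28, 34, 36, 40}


Set A = {1, 3, 4, 5, 8, 23, 26, 35}
Set B = {5, 10, 14, 19, 28, 34, 36, 40}
A \ B = {1, 3, 4, 8, 23, 26, 35}
|A \ B| = 7

7


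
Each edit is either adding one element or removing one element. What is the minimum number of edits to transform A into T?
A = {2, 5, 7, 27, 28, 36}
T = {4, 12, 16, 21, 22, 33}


Set A = {2, 5, 7, 27, 28, 36}
Set T = {4, 12, 16, 21, 22, 33}
Elements to remove from A (in A, not in T): {2, 5, 7, 27, 28, 36} → 6 removals
Elements to add to A (in T, not in A): {4, 12, 16, 21, 22, 33} → 6 additions
Total edits = 6 + 6 = 12

12


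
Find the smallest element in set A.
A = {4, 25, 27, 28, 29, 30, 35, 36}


Set A = {4, 25, 27, 28, 29, 30, 35, 36}
Elements in ascending order: 4, 25, 27, 28, 29, 30, 35, 36
The smallest element is 4.

4


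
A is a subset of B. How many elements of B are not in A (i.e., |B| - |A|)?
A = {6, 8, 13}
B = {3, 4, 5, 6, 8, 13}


Set A = {6, 8, 13}, |A| = 3
Set B = {3, 4, 5, 6, 8, 13}, |B| = 6
Since A ⊆ B: B \ A = {3, 4, 5}
|B| - |A| = 6 - 3 = 3

3


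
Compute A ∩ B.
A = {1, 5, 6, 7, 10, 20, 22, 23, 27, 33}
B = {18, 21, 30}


Set A = {1, 5, 6, 7, 10, 20, 22, 23, 27, 33}
Set B = {18, 21, 30}
A ∩ B includes only elements in both sets.
Check each element of A against B:
1 ✗, 5 ✗, 6 ✗, 7 ✗, 10 ✗, 20 ✗, 22 ✗, 23 ✗, 27 ✗, 33 ✗
A ∩ B = {}

{}


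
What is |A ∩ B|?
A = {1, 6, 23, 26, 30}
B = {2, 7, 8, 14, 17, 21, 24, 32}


Set A = {1, 6, 23, 26, 30}
Set B = {2, 7, 8, 14, 17, 21, 24, 32}
A ∩ B = {}
|A ∩ B| = 0

0


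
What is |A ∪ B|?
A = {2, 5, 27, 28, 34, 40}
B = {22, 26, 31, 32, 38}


Set A = {2, 5, 27, 28, 34, 40}, |A| = 6
Set B = {22, 26, 31, 32, 38}, |B| = 5
A ∩ B = {}, |A ∩ B| = 0
|A ∪ B| = |A| + |B| - |A ∩ B| = 6 + 5 - 0 = 11

11


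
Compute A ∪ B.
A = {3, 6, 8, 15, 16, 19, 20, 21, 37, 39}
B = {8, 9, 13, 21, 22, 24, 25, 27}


Set A = {3, 6, 8, 15, 16, 19, 20, 21, 37, 39}
Set B = {8, 9, 13, 21, 22, 24, 25, 27}
A ∪ B includes all elements in either set.
Elements from A: {3, 6, 8, 15, 16, 19, 20, 21, 37, 39}
Elements from B not already included: {9, 13, 22, 24, 25, 27}
A ∪ B = {3, 6, 8, 9, 13, 15, 16, 19, 20, 21, 22, 24, 25, 27, 37, 39}

{3, 6, 8, 9, 13, 15, 16, 19, 20, 21, 22, 24, 25, 27, 37, 39}


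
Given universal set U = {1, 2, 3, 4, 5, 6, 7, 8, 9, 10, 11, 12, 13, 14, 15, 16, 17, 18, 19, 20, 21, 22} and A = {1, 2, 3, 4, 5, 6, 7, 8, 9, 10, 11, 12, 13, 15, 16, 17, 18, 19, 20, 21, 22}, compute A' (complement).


Universal set U = {1, 2, 3, 4, 5, 6, 7, 8, 9, 10, 11, 12, 13, 14, 15, 16, 17, 18, 19, 20, 21, 22}
Set A = {1, 2, 3, 4, 5, 6, 7, 8, 9, 10, 11, 12, 13, 15, 16, 17, 18, 19, 20, 21, 22}
A' = U \ A = elements in U but not in A
Checking each element of U:
1 (in A, exclude), 2 (in A, exclude), 3 (in A, exclude), 4 (in A, exclude), 5 (in A, exclude), 6 (in A, exclude), 7 (in A, exclude), 8 (in A, exclude), 9 (in A, exclude), 10 (in A, exclude), 11 (in A, exclude), 12 (in A, exclude), 13 (in A, exclude), 14 (not in A, include), 15 (in A, exclude), 16 (in A, exclude), 17 (in A, exclude), 18 (in A, exclude), 19 (in A, exclude), 20 (in A, exclude), 21 (in A, exclude), 22 (in A, exclude)
A' = {14}

{14}


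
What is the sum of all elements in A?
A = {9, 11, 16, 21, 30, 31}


Set A = {9, 11, 16, 21, 30, 31}
Sum = 9 + 11 + 16 + 21 + 30 + 31 = 118

118


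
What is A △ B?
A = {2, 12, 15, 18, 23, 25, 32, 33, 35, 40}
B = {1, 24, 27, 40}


Set A = {2, 12, 15, 18, 23, 25, 32, 33, 35, 40}
Set B = {1, 24, 27, 40}
A △ B = (A \ B) ∪ (B \ A)
Elements in A but not B: {2, 12, 15, 18, 23, 25, 32, 33, 35}
Elements in B but not A: {1, 24, 27}
A △ B = {1, 2, 12, 15, 18, 23, 24, 25, 27, 32, 33, 35}

{1, 2, 12, 15, 18, 23, 24, 25, 27, 32, 33, 35}


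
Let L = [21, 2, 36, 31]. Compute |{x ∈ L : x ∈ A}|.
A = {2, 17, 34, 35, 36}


Set A = {2, 17, 34, 35, 36}
Candidates: [21, 2, 36, 31]
Check each candidate:
21 ∉ A, 2 ∈ A, 36 ∈ A, 31 ∉ A
Count of candidates in A: 2

2


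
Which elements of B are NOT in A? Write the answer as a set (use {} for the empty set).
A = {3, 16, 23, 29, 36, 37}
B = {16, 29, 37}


Set A = {3, 16, 23, 29, 36, 37}
Set B = {16, 29, 37}
Check each element of B against A:
16 ∈ A, 29 ∈ A, 37 ∈ A
Elements of B not in A: {}

{}


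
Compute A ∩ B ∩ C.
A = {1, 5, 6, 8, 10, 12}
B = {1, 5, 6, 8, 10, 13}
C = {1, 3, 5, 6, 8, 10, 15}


Set A = {1, 5, 6, 8, 10, 12}
Set B = {1, 5, 6, 8, 10, 13}
Set C = {1, 3, 5, 6, 8, 10, 15}
First, A ∩ B = {1, 5, 6, 8, 10}
Then, (A ∩ B) ∩ C = {1, 5, 6, 8, 10}

{1, 5, 6, 8, 10}


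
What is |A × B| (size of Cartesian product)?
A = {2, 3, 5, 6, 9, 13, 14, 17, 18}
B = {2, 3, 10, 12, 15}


Set A = {2, 3, 5, 6, 9, 13, 14, 17, 18} has 9 elements.
Set B = {2, 3, 10, 12, 15} has 5 elements.
|A × B| = |A| × |B| = 9 × 5 = 45

45


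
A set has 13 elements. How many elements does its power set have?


The set has 13 elements.
The power set contains all possible subsets.
|P(A)| = 2^|A| = 2^13 = 8192

8192


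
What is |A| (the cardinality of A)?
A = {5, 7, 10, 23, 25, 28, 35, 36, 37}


Set A = {5, 7, 10, 23, 25, 28, 35, 36, 37}
Listing elements: 5, 7, 10, 23, 25, 28, 35, 36, 37
Counting: 9 elements
|A| = 9

9


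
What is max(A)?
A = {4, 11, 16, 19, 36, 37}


Set A = {4, 11, 16, 19, 36, 37}
Elements in ascending order: 4, 11, 16, 19, 36, 37
The largest element is 37.

37


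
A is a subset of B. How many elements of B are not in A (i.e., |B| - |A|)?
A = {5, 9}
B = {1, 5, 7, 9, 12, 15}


Set A = {5, 9}, |A| = 2
Set B = {1, 5, 7, 9, 12, 15}, |B| = 6
Since A ⊆ B: B \ A = {1, 7, 12, 15}
|B| - |A| = 6 - 2 = 4

4


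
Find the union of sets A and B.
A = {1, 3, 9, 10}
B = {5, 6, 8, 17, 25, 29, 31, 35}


Set A = {1, 3, 9, 10}
Set B = {5, 6, 8, 17, 25, 29, 31, 35}
A ∪ B includes all elements in either set.
Elements from A: {1, 3, 9, 10}
Elements from B not already included: {5, 6, 8, 17, 25, 29, 31, 35}
A ∪ B = {1, 3, 5, 6, 8, 9, 10, 17, 25, 29, 31, 35}

{1, 3, 5, 6, 8, 9, 10, 17, 25, 29, 31, 35}


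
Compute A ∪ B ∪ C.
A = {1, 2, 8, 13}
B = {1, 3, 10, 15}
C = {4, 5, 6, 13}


Set A = {1, 2, 8, 13}
Set B = {1, 3, 10, 15}
Set C = {4, 5, 6, 13}
First, A ∪ B = {1, 2, 3, 8, 10, 13, 15}
Then, (A ∪ B) ∪ C = {1, 2, 3, 4, 5, 6, 8, 10, 13, 15}

{1, 2, 3, 4, 5, 6, 8, 10, 13, 15}


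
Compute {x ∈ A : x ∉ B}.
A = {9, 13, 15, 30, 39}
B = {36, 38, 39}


Set A = {9, 13, 15, 30, 39}
Set B = {36, 38, 39}
Check each element of A against B:
9 ∉ B (include), 13 ∉ B (include), 15 ∉ B (include), 30 ∉ B (include), 39 ∈ B
Elements of A not in B: {9, 13, 15, 30}

{9, 13, 15, 30}


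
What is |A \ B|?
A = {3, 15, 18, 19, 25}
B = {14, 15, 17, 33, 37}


Set A = {3, 15, 18, 19, 25}
Set B = {14, 15, 17, 33, 37}
A \ B = {3, 18, 19, 25}
|A \ B| = 4

4


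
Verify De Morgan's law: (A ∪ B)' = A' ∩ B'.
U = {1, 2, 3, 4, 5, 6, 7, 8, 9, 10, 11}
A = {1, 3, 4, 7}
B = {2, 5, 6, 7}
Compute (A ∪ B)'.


U = {1, 2, 3, 4, 5, 6, 7, 8, 9, 10, 11}
A = {1, 3, 4, 7}, B = {2, 5, 6, 7}
A ∪ B = {1, 2, 3, 4, 5, 6, 7}
(A ∪ B)' = U \ (A ∪ B) = {8, 9, 10, 11}
Verification via A' ∩ B': A' = {2, 5, 6, 8, 9, 10, 11}, B' = {1, 3, 4, 8, 9, 10, 11}
A' ∩ B' = {8, 9, 10, 11} ✓

{8, 9, 10, 11}


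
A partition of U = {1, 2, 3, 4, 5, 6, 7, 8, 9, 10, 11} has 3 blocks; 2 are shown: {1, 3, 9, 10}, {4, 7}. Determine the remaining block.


U = {1, 2, 3, 4, 5, 6, 7, 8, 9, 10, 11}
Shown blocks: {1, 3, 9, 10}, {4, 7}
A partition's blocks are pairwise disjoint and cover U, so the missing block = U \ (union of shown blocks).
Union of shown blocks: {1, 3, 4, 7, 9, 10}
Missing block = U \ (union) = {2, 5, 6, 8, 11}

{2, 5, 6, 8, 11}


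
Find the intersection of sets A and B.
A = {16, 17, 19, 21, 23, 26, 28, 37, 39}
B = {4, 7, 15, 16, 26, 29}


Set A = {16, 17, 19, 21, 23, 26, 28, 37, 39}
Set B = {4, 7, 15, 16, 26, 29}
A ∩ B includes only elements in both sets.
Check each element of A against B:
16 ✓, 17 ✗, 19 ✗, 21 ✗, 23 ✗, 26 ✓, 28 ✗, 37 ✗, 39 ✗
A ∩ B = {16, 26}

{16, 26}


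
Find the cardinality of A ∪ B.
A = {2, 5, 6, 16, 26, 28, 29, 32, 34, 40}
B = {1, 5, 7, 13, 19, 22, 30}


Set A = {2, 5, 6, 16, 26, 28, 29, 32, 34, 40}, |A| = 10
Set B = {1, 5, 7, 13, 19, 22, 30}, |B| = 7
A ∩ B = {5}, |A ∩ B| = 1
|A ∪ B| = |A| + |B| - |A ∩ B| = 10 + 7 - 1 = 16

16


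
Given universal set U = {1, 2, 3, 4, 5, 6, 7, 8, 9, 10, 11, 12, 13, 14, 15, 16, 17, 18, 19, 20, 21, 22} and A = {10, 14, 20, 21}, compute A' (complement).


Universal set U = {1, 2, 3, 4, 5, 6, 7, 8, 9, 10, 11, 12, 13, 14, 15, 16, 17, 18, 19, 20, 21, 22}
Set A = {10, 14, 20, 21}
A' = U \ A = elements in U but not in A
Checking each element of U:
1 (not in A, include), 2 (not in A, include), 3 (not in A, include), 4 (not in A, include), 5 (not in A, include), 6 (not in A, include), 7 (not in A, include), 8 (not in A, include), 9 (not in A, include), 10 (in A, exclude), 11 (not in A, include), 12 (not in A, include), 13 (not in A, include), 14 (in A, exclude), 15 (not in A, include), 16 (not in A, include), 17 (not in A, include), 18 (not in A, include), 19 (not in A, include), 20 (in A, exclude), 21 (in A, exclude), 22 (not in A, include)
A' = {1, 2, 3, 4, 5, 6, 7, 8, 9, 11, 12, 13, 15, 16, 17, 18, 19, 22}

{1, 2, 3, 4, 5, 6, 7, 8, 9, 11, 12, 13, 15, 16, 17, 18, 19, 22}


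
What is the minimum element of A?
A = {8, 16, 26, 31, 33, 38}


Set A = {8, 16, 26, 31, 33, 38}
Elements in ascending order: 8, 16, 26, 31, 33, 38
The smallest element is 8.

8


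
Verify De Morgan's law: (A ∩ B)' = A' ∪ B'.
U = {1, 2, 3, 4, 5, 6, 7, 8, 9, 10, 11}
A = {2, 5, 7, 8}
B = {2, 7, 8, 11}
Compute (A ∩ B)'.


U = {1, 2, 3, 4, 5, 6, 7, 8, 9, 10, 11}
A = {2, 5, 7, 8}, B = {2, 7, 8, 11}
A ∩ B = {2, 7, 8}
(A ∩ B)' = U \ (A ∩ B) = {1, 3, 4, 5, 6, 9, 10, 11}
Verification via A' ∪ B': A' = {1, 3, 4, 6, 9, 10, 11}, B' = {1, 3, 4, 5, 6, 9, 10}
A' ∪ B' = {1, 3, 4, 5, 6, 9, 10, 11} ✓

{1, 3, 4, 5, 6, 9, 10, 11}


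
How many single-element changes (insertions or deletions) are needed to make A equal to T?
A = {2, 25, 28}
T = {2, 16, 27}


Set A = {2, 25, 28}
Set T = {2, 16, 27}
Elements to remove from A (in A, not in T): {25, 28} → 2 removals
Elements to add to A (in T, not in A): {16, 27} → 2 additions
Total edits = 2 + 2 = 4

4


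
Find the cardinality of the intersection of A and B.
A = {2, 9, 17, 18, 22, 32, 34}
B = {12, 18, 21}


Set A = {2, 9, 17, 18, 22, 32, 34}
Set B = {12, 18, 21}
A ∩ B = {18}
|A ∩ B| = 1

1


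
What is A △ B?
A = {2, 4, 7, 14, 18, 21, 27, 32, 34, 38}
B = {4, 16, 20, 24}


Set A = {2, 4, 7, 14, 18, 21, 27, 32, 34, 38}
Set B = {4, 16, 20, 24}
A △ B = (A \ B) ∪ (B \ A)
Elements in A but not B: {2, 7, 14, 18, 21, 27, 32, 34, 38}
Elements in B but not A: {16, 20, 24}
A △ B = {2, 7, 14, 16, 18, 20, 21, 24, 27, 32, 34, 38}

{2, 7, 14, 16, 18, 20, 21, 24, 27, 32, 34, 38}


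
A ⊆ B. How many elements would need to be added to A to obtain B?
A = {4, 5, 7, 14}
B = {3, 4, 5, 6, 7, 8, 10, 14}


Set A = {4, 5, 7, 14}, |A| = 4
Set B = {3, 4, 5, 6, 7, 8, 10, 14}, |B| = 8
Since A ⊆ B: B \ A = {3, 6, 8, 10}
|B| - |A| = 8 - 4 = 4

4


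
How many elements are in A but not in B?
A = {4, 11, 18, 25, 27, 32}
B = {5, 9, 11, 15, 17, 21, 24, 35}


Set A = {4, 11, 18, 25, 27, 32}
Set B = {5, 9, 11, 15, 17, 21, 24, 35}
A \ B = {4, 18, 25, 27, 32}
|A \ B| = 5

5
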